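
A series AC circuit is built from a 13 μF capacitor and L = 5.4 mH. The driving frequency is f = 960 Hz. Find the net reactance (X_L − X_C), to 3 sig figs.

ω = 2πf = 6032 rad/s
X_L = ωL = 32.6 Ω
X_C = 1/(ωC) = 12.8 Ω
X = 32.6 − 12.8 = 19.8 Ω

19.8 Ω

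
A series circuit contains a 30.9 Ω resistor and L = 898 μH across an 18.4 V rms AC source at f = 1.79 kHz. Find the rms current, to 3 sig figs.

566 mA

ω = 2πf = 11250 rad/s
X_L = ωL = 10.1 Ω
Z = 30.9 + j10.1 Ω
|Z| = √(30.9² + 10.1²) = 32.5 Ω
I = V/|Z| = 18.4/32.5 = 566 mA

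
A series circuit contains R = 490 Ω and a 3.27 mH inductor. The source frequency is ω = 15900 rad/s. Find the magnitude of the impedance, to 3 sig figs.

493 Ω

X_L = ωL = 52.0 Ω
Z = 490 + j52.0 Ω
|Z| = √(490² + 52.0²) = 493 Ω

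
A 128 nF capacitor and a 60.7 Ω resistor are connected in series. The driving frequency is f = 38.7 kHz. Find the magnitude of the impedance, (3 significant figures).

68.7 Ω

ω = 2πf = 243200 rad/s
X_C = 1/(ωC) = 32.1 Ω
Z = 60.7 − j32.1 Ω
|Z| = √(60.7² + 32.1²) = 68.7 Ω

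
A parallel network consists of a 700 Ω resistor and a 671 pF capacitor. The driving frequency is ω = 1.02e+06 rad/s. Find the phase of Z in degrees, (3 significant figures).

-25.6°

X_C = 1/(ωC) = 1460 Ω
Parallel: admittances add. Y = 1/R + jωC
Y = (0.00143 + j0.000684) S
|Y| = 0.00158 S → |Z| = 1/|Y| = 631 Ω, ∠Z = −∠Y = -25.6°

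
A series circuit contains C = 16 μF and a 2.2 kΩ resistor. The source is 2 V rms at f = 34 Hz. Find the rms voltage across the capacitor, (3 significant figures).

ω = 2πf = 213.6 rad/s
X_C = 1/(ωC) = 293 Ω
Z = 2200 − j293 Ω
|Z| = √(2200² + 293²) = 2220 Ω
I = V/|Z| = 901 μA
V_C = I·|Z_C| = 0.000901 × 293 = 0.264 V

0.264 V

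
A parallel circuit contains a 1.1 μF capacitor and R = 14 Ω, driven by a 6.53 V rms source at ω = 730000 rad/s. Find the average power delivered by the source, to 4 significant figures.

3.046 W

X_C = 1/(ωC) = 1.245 Ω
Parallel: admittances add. Y = 1/R + jωC
Y = (0.07143 + j0.8030) S
|Y| = 0.8062 S → |Z| = 1/|Y| = 1.240 Ω, ∠Z = −∠Y = -84.92°
I = V/|Z| = 5.264 A
P = VI cos φ = 6.53 × 5.264 × cos(-84.92°) = 3.046 W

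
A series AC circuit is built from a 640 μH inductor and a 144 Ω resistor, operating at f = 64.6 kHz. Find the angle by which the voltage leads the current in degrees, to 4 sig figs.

ω = 2πf = 405900 rad/s
X_L = ωL = 259.8 Ω
Z = 144.0 + j259.8 Ω
|Z| = √(144.0² + 259.8²) = 297.0 Ω
∠Z = arctan(259.8/144.0) = 61.00°

61.00°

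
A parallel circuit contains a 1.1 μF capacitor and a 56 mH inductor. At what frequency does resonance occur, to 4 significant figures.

641.3 Hz

ω₀ = 1/√(LC) = 1/√(0.056 × 1.1e-06) = 4029 rad/s
f₀ = ω₀/(2π) = 641.3 Hz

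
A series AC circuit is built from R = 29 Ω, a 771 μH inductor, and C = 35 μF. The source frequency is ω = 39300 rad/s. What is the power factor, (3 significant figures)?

X_L = ωL = 30.3 Ω
X_C = 1/(ωC) = 0.727 Ω
Net reactance X = X_L − X_C = 29.6 Ω
Z = 29.0 + j29.6 Ω
|Z| = √(29.0² + 29.6²) = 41.4 Ω
∠Z = arctan(29.6/29.0) = 45.6°
cos φ = cos(45.6°) = 0.700

0.700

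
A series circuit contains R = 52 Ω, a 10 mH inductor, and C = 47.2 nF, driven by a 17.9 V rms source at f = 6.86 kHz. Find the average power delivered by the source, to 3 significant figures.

ω = 2πf = 43100 rad/s
X_L = ωL = 431 Ω
X_C = 1/(ωC) = 492 Ω
Net reactance X = X_L − X_C = -60.5 Ω
Z = 52.0 − j60.5 Ω
|Z| = √(52.0² + 60.5²) = 79.8 Ω
∠Z = arctan(-60.5/52.0) = -49.3°
I = V/|Z| = 224 mA
P = VI cos φ = 17.9 × 0.224 × cos(-49.3°) = 2.62 W

2.62 W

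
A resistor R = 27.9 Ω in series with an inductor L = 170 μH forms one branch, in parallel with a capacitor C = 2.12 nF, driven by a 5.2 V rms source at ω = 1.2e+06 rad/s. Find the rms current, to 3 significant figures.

12.3 mA

X_L = ωL = 204 Ω
X_C = 1/(ωC) = 393 Ω
Branch 1 (R+jX_L): Z₁ = 27.9 + j204 Ω, |Z₁| = 206 Ω
Branch 2 (−jX_C): Z₂ = −j393 Ω
Parallel: Z = Z₁Z₂/(Z₁+Z₂), |Z| = 423 Ω, ∠Z = 73.8°
I = V/|Z| = 5.2/423 = 12.3 mA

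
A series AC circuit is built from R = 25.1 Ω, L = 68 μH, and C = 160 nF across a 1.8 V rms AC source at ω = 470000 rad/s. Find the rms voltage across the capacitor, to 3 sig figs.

X_L = ωL = 32.0 Ω
X_C = 1/(ωC) = 13.3 Ω
Net reactance X = X_L − X_C = 18.7 Ω
Z = 25.1 + j18.7 Ω
|Z| = √(25.1² + 18.7²) = 31.3 Ω
I = V/|Z| = 57.5 mA
V_C = I·|Z_C| = 0.0575 × 13.3 = 0.765 V

0.765 V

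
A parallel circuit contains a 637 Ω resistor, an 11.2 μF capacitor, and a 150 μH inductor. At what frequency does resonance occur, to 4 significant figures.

ω₀ = 1/√(LC) = 1/√(0.00015 × 1.12e-05) = 24400 rad/s
f₀ = ω₀/(2π) = 3.883 kHz

3.883 kHz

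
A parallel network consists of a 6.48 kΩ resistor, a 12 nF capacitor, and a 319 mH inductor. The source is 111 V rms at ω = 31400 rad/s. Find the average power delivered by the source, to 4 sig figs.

X_L = ωL = 10020 Ω
X_C = 1/(ωC) = 2654 Ω
Parallel: admittances add. Y = 1/R + 1/(jωL) + jωC
Y = (0.0001543 + j0.0002770) S
|Y| = 0.0003171 S → |Z| = 1/|Y| = 3154 Ω, ∠Z = −∠Y = -60.87°
I = V/|Z| = 35.19 mA
P = VI cos φ = 111 × 0.03519 × cos(-60.87°) = 1.901 W

1.901 W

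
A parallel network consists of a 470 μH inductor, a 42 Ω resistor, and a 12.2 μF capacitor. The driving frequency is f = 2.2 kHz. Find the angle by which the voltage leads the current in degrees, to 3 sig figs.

-31.7°

ω = 2πf = 13820 rad/s
X_L = ωL = 6.50 Ω
X_C = 1/(ωC) = 5.93 Ω
Parallel: admittances add. Y = 1/R + 1/(jωL) + jωC
Y = (0.0238 + j0.0147) S
|Y| = 0.0280 S → |Z| = 1/|Y| = 35.7 Ω, ∠Z = −∠Y = -31.7°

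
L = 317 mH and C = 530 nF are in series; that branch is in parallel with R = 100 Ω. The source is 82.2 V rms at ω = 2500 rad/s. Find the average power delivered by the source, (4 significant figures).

X_L = ωL = 792.5 Ω
X_C = 1/(ωC) = 754.7 Ω
Branch 1: Z₁ = R = 100.0 Ω
Branch 2 (series LC): Z₂ = j(X_L − X_C) = j37.78 Ω
Parallel: Z = Z₁Z₂/(Z₁+Z₂), |Z| = 35.34 Ω, ∠Z = 69.30°
I = V/|Z| = 2.326 A
P = VI cos φ = 82.2 × 2.326 × cos(69.30°) = 67.57 W

67.57 W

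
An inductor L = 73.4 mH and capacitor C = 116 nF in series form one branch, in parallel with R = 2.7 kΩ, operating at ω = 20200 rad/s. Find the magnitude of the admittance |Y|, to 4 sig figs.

1.017 mS

X_L = ωL = 1483 Ω
X_C = 1/(ωC) = 426.8 Ω
Branch 1: Z₁ = R = 2700 Ω
Branch 2 (series LC): Z₂ = j(X_L − X_C) = j1056 Ω
Parallel: Z = Z₁Z₂/(Z₁+Z₂), |Z| = 983.4 Ω, ∠Z = 68.64°
|Y| = 1/|Z| = 1.017 mS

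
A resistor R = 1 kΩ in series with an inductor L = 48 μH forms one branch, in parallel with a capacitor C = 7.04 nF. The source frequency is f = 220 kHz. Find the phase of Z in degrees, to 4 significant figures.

ω = 2πf = 1.382e+06 rad/s
X_L = ωL = 66.35 Ω
X_C = 1/(ωC) = 102.8 Ω
Branch 1 (R+jX_L): Z₁ = 1000 + j66.35 Ω, |Z₁| = 1002 Ω
Branch 2 (−jX_C): Z₂ = −j102.8 Ω
Parallel: Z = Z₁Z₂/(Z₁+Z₂), |Z| = 102.9 Ω, ∠Z = -84.12°

-84.12°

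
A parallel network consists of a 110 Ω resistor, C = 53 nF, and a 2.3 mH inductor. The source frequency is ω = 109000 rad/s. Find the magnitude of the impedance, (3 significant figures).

X_L = ωL = 251 Ω
X_C = 1/(ωC) = 173 Ω
Parallel: admittances add. Y = 1/R + 1/(jωL) + jωC
Y = (0.00909 + j0.00179) S
|Y| = 0.00927 S → |Z| = 1/|Y| = 108 Ω, ∠Z = −∠Y = -11.1°

108 Ω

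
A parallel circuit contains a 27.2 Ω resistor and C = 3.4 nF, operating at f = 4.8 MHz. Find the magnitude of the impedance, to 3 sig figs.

9.18 Ω

ω = 2πf = 3.016e+07 rad/s
X_C = 1/(ωC) = 9.75 Ω
Parallel: admittances add. Y = 1/R + jωC
Y = (0.0368 + j0.103) S
|Y| = 0.109 S → |Z| = 1/|Y| = 9.18 Ω, ∠Z = −∠Y = -70.3°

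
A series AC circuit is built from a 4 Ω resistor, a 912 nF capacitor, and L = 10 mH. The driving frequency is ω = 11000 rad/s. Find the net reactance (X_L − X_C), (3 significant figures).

X_L = ωL = 110 Ω
X_C = 1/(ωC) = 99.7 Ω
X = 110 − 99.7 = 10.3 Ω

10.3 Ω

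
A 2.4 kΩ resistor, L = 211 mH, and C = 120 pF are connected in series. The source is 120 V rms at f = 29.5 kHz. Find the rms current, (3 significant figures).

ω = 2πf = 185400 rad/s
X_L = ωL = 39100 Ω
X_C = 1/(ωC) = 45000 Ω
Net reactance X = X_L − X_C = -5850 Ω
Z = 2400 − j5850 Ω
|Z| = √(2400² + 5850²) = 6320 Ω
I = V/|Z| = 120/6320 = 19.0 mA

19.0 mA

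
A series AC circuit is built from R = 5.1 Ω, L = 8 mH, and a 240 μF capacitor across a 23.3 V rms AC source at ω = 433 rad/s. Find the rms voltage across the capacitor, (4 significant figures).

X_L = ωL = 3.464 Ω
X_C = 1/(ωC) = 9.623 Ω
Net reactance X = X_L − X_C = -6.159 Ω
Z = 5.100 − j6.159 Ω
|Z| = √(5.100² + 6.159²) = 7.996 Ω
I = V/|Z| = 2.914 A
V_C = I·|Z_C| = 2.914 × 9.623 = 28.04 V

28.04 V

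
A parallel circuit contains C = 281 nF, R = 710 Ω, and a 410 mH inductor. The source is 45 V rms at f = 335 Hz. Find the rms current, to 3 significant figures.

ω = 2πf = 2105 rad/s
X_L = ωL = 863 Ω
X_C = 1/(ωC) = 1690 Ω
Parallel: admittances add. Y = 1/R + 1/(jωL) + jωC
Y = (0.00141 − j0.000567) S
|Y| = 0.00152 S → |Z| = 1/|Y| = 659 Ω, ∠Z = −∠Y = 21.9°
I = V/|Z| = 45/659 = 68.3 mA

68.3 mA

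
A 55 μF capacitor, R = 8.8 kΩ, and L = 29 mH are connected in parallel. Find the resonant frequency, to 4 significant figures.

126.0 Hz

ω₀ = 1/√(LC) = 1/√(0.029 × 5.5e-05) = 791.8 rad/s
f₀ = ω₀/(2π) = 126.0 Hz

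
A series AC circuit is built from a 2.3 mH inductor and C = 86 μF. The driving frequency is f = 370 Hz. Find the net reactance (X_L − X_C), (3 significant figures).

0.345 Ω

ω = 2πf = 2325 rad/s
X_L = ωL = 5.35 Ω
X_C = 1/(ωC) = 5.00 Ω
X = 5.35 − 5.00 = 0.345 Ω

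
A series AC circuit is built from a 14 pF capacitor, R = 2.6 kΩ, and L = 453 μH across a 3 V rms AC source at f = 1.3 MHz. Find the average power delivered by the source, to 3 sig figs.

727 μW

ω = 2πf = 8.168e+06 rad/s
X_L = ωL = 3700 Ω
X_C = 1/(ωC) = 8740 Ω
Net reactance X = X_L − X_C = -5040 Ω
Z = 2600 − j5040 Ω
|Z| = √(2600² + 5040²) = 5680 Ω
∠Z = arctan(-5040/2600) = -62.7°
I = V/|Z| = 529 μA
P = VI cos φ = 3 × 0.000529 × cos(-62.7°) = 727 μW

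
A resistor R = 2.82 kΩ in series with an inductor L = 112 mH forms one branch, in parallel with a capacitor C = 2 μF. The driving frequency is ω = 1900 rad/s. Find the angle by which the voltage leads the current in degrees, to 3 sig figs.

-84.7°

X_L = ωL = 213 Ω
X_C = 1/(ωC) = 263 Ω
Branch 1 (R+jX_L): Z₁ = 2820 + j213 Ω, |Z₁| = 2830 Ω
Branch 2 (−jX_C): Z₂ = −j263 Ω
Parallel: Z = Z₁Z₂/(Z₁+Z₂), |Z| = 264 Ω, ∠Z = -84.7°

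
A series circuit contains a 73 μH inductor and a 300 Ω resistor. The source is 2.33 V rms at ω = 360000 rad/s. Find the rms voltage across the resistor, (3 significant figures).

X_L = ωL = 26.3 Ω
Z = 300 + j26.3 Ω
|Z| = √(300² + 26.3²) = 301 Ω
I = V/|Z| = 7.74 mA
V_R = I·|Z_R| = 0.00774 × 300 = 2.32 V

2.32 V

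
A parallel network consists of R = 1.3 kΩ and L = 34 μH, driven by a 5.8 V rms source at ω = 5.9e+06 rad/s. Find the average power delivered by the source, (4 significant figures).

X_L = ωL = 200.6 Ω
Parallel: admittances add. Y = 1/R + 1/(jωL)
Y = (0.0007692 − j0.004985) S
|Y| = 0.005044 S → |Z| = 1/|Y| = 198.3 Ω, ∠Z = −∠Y = 81.23°
I = V/|Z| = 29.26 mA
P = VI cos φ = 5.8 × 0.02926 × cos(81.23°) = 25.88 mW

25.88 mW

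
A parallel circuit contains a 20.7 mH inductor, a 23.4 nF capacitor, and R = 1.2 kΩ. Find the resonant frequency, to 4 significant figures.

7.231 kHz

ω₀ = 1/√(LC) = 1/√(0.0207 × 2.34e-08) = 45440 rad/s
f₀ = ω₀/(2π) = 7.231 kHz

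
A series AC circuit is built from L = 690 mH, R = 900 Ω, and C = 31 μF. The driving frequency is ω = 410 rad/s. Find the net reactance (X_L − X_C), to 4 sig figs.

X_L = ωL = 282.9 Ω
X_C = 1/(ωC) = 78.68 Ω
X = 282.9 − 78.68 = 204.2 Ω

204.2 Ω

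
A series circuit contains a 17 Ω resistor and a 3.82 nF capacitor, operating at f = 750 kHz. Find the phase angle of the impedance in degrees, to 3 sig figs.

-73.0°

ω = 2πf = 4.712e+06 rad/s
X_C = 1/(ωC) = 55.6 Ω
Z = 17.0 − j55.6 Ω
|Z| = √(17.0² + 55.6²) = 58.1 Ω
∠Z = arctan(-55.6/17.0) = -73.0°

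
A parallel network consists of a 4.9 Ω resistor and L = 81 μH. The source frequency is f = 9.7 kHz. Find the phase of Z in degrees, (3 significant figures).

ω = 2πf = 60950 rad/s
X_L = ωL = 4.94 Ω
Parallel: admittances add. Y = 1/R + 1/(jωL)
Y = (0.204 − j0.203) S
|Y| = 0.288 S → |Z| = 1/|Y| = 3.48 Ω, ∠Z = −∠Y = 44.8°

44.8°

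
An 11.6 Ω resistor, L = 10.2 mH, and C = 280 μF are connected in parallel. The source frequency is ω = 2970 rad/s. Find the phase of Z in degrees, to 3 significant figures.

X_L = ωL = 30.3 Ω
X_C = 1/(ωC) = 1.20 Ω
Parallel: admittances add. Y = 1/R + 1/(jωL) + jωC
Y = (0.0862 + j0.799) S
|Y| = 0.803 S → |Z| = 1/|Y| = 1.24 Ω, ∠Z = −∠Y = -83.8°

-83.8°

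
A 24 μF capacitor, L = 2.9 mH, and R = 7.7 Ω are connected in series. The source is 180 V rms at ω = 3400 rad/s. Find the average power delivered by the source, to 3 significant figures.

3.84 kW

X_L = ωL = 9.86 Ω
X_C = 1/(ωC) = 12.3 Ω
Net reactance X = X_L − X_C = -2.39 Ω
Z = 7.70 − j2.39 Ω
|Z| = √(7.70² + 2.39²) = 8.06 Ω
∠Z = arctan(-2.39/7.70) = -17.3°
I = V/|Z| = 22.3 A
P = VI cos φ = 180 × 22.3 × cos(-17.3°) = 3.84 kW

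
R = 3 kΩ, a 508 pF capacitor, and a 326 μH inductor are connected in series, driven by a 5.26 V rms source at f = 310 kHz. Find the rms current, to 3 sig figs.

ω = 2πf = 1.948e+06 rad/s
X_L = ωL = 635 Ω
X_C = 1/(ωC) = 1010 Ω
Net reactance X = X_L − X_C = -376 Ω
Z = 3000 − j376 Ω
|Z| = √(3000² + 376²) = 3020 Ω
I = V/|Z| = 5.26/3020 = 1.74 mA

1.74 mA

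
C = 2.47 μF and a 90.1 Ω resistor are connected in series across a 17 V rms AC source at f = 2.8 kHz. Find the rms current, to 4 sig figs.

ω = 2πf = 17590 rad/s
X_C = 1/(ωC) = 23.01 Ω
Z = 90.10 − j23.01 Ω
|Z| = √(90.10² + 23.01²) = 92.99 Ω
I = V/|Z| = 17/92.99 = 182.8 mA

182.8 mA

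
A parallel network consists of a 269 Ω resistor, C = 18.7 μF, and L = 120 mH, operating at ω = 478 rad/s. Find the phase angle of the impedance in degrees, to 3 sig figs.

X_L = ωL = 57.4 Ω
X_C = 1/(ωC) = 112 Ω
Parallel: admittances add. Y = 1/R + 1/(jωL) + jωC
Y = (0.00372 − j0.00850) S
|Y| = 0.00927 S → |Z| = 1/|Y| = 108 Ω, ∠Z = −∠Y = 66.4°

66.4°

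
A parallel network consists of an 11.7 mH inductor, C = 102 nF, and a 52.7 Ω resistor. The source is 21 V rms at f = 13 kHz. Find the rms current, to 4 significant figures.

426.8 mA

ω = 2πf = 81680 rad/s
X_L = ωL = 955.7 Ω
X_C = 1/(ωC) = 120.0 Ω
Parallel: admittances add. Y = 1/R + 1/(jωL) + jωC
Y = (0.01898 + j0.007285) S
|Y| = 0.02033 S → |Z| = 1/|Y| = 49.20 Ω, ∠Z = −∠Y = -21.00°
I = V/|Z| = 21/49.20 = 426.8 mA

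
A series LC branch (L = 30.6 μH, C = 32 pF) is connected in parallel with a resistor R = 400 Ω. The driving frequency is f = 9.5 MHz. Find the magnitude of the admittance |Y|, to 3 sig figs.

2.62 mS

ω = 2πf = 5.969e+07 rad/s
X_L = ωL = 1830 Ω
X_C = 1/(ωC) = 524 Ω
Branch 1: Z₁ = R = 400 Ω
Branch 2 (series LC): Z₂ = j(X_L − X_C) = j1300 Ω
Parallel: Z = Z₁Z₂/(Z₁+Z₂), |Z| = 382 Ω, ∠Z = 17.1°
|Y| = 1/|Z| = 2.62 mS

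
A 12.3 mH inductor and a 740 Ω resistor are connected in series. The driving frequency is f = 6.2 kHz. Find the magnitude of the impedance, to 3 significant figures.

882 Ω

ω = 2πf = 38960 rad/s
X_L = ωL = 479 Ω
Z = 740 + j479 Ω
|Z| = √(740² + 479²) = 882 Ω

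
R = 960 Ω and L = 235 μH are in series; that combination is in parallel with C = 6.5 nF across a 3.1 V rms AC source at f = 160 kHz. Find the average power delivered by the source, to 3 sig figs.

ω = 2πf = 1.005e+06 rad/s
X_L = ωL = 236 Ω
X_C = 1/(ωC) = 153 Ω
Branch 1 (R+jX_L): Z₁ = 960 + j236 Ω, |Z₁| = 989 Ω
Branch 2 (−jX_C): Z₂ = −j153 Ω
Parallel: Z = Z₁Z₂/(Z₁+Z₂), |Z| = 157 Ω, ∠Z = -81.1°
I = V/|Z| = 19.7 mA
P = VI cos φ = 3.1 × 0.0197 × cos(-81.1°) = 9.44 mW

9.44 mW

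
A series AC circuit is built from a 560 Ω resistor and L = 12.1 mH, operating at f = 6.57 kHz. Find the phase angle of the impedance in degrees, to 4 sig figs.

41.73°

ω = 2πf = 41280 rad/s
X_L = ωL = 499.5 Ω
Z = 560.0 + j499.5 Ω
|Z| = √(560.0² + 499.5²) = 750.4 Ω
∠Z = arctan(499.5/560.0) = 41.73°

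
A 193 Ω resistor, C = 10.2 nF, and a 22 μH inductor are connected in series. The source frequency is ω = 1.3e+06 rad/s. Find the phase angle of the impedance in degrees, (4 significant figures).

-13.63°

X_L = ωL = 28.60 Ω
X_C = 1/(ωC) = 75.41 Ω
Net reactance X = X_L − X_C = -46.81 Ω
Z = 193.0 − j46.81 Ω
|Z| = √(193.0² + 46.81²) = 198.6 Ω
∠Z = arctan(-46.81/193.0) = -13.63°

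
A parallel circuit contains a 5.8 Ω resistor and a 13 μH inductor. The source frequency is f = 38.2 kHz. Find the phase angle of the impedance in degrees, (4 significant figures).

61.72°

ω = 2πf = 240000 rad/s
X_L = ωL = 3.120 Ω
Parallel: admittances add. Y = 1/R + 1/(jωL)
Y = (0.1724 − j0.3205) S
|Y| = 0.3639 S → |Z| = 1/|Y| = 2.748 Ω, ∠Z = −∠Y = 61.72°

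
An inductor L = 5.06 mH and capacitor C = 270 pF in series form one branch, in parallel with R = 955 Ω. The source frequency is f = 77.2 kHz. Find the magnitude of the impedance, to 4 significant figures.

939.2 Ω

ω = 2πf = 485100 rad/s
X_L = ωL = 2454 Ω
X_C = 1/(ωC) = 7636 Ω
Branch 1: Z₁ = R = 955.0 Ω
Branch 2 (series LC): Z₂ = j(X_L − X_C) = −j5181 Ω
Parallel: Z = Z₁Z₂/(Z₁+Z₂), |Z| = 939.2 Ω, ∠Z = -10.44°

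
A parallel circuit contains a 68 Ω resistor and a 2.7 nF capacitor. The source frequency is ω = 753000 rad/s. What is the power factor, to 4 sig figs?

X_C = 1/(ωC) = 491.9 Ω
Parallel: admittances add. Y = 1/R + jωC
Y = (0.01471 + j0.002033) S
|Y| = 0.01485 S → |Z| = 1/|Y| = 67.36 Ω, ∠Z = −∠Y = -7.871°
cos φ = cos(-7.871°) = 0.9906

0.9906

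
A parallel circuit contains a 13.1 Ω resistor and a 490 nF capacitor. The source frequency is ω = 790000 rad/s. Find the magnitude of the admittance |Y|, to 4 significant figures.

394.6 mS

X_C = 1/(ωC) = 2.583 Ω
Parallel: admittances add. Y = 1/R + jωC
Y = (0.07634 + j0.3871) S
|Y| = 0.3946 S → |Z| = 1/|Y| = 2.535 Ω, ∠Z = −∠Y = -78.84°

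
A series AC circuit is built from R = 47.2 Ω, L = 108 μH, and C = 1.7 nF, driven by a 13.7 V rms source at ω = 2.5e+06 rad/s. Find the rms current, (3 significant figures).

X_L = ωL = 270 Ω
X_C = 1/(ωC) = 235 Ω
Net reactance X = X_L − X_C = 34.7 Ω
Z = 47.2 + j34.7 Ω
|Z| = √(47.2² + 34.7²) = 58.6 Ω
I = V/|Z| = 13.7/58.6 = 234 mA

234 mA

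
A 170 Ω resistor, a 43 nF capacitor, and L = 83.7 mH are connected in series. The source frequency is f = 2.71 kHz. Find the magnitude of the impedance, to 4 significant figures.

180.1 Ω

ω = 2πf = 17030 rad/s
X_L = ωL = 1425 Ω
X_C = 1/(ωC) = 1366 Ω
Net reactance X = X_L − X_C = 59.41 Ω
Z = 170.0 + j59.41 Ω
|Z| = √(170.0² + 59.41²) = 180.1 Ω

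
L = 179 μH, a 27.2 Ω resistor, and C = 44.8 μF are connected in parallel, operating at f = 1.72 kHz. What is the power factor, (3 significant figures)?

0.746

ω = 2πf = 10810 rad/s
X_L = ωL = 1.93 Ω
X_C = 1/(ωC) = 2.07 Ω
Parallel: admittances add. Y = 1/R + 1/(jωL) + jωC
Y = (0.0368 − j0.0328) S
|Y| = 0.0493 S → |Z| = 1/|Y| = 20.3 Ω, ∠Z = −∠Y = 41.7°
cos φ = cos(41.7°) = 0.746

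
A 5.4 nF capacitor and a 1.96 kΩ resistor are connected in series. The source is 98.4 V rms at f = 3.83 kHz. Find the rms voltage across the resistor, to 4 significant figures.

ω = 2πf = 24060 rad/s
X_C = 1/(ωC) = 7695 Ω
Z = 1960 − j7695 Ω
|Z| = √(1960² + 7695²) = 7941 Ω
I = V/|Z| = 12.39 mA
V_R = I·|Z_R| = 0.01239 × 1960 = 24.29 V

24.29 V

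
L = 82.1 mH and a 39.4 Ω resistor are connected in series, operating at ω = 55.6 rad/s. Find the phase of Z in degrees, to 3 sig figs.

6.61°

X_L = ωL = 4.56 Ω
Z = 39.4 + j4.56 Ω
|Z| = √(39.4² + 4.56²) = 39.7 Ω
∠Z = arctan(4.56/39.4) = 6.61°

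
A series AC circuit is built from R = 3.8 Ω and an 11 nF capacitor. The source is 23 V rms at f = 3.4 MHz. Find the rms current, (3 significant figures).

4.03 A

ω = 2πf = 2.136e+07 rad/s
X_C = 1/(ωC) = 4.26 Ω
Z = 3.80 − j4.26 Ω
|Z| = √(3.80² + 4.26²) = 5.71 Ω
I = V/|Z| = 23/5.71 = 4.03 A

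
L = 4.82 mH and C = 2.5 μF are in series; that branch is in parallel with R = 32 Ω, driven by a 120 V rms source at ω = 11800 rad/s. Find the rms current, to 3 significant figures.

X_L = ωL = 56.9 Ω
X_C = 1/(ωC) = 33.9 Ω
Branch 1: Z₁ = R = 32.0 Ω
Branch 2 (series LC): Z₂ = j(X_L − X_C) = j23.0 Ω
Parallel: Z = Z₁Z₂/(Z₁+Z₂), |Z| = 18.7 Ω, ∠Z = 54.3°
I = V/|Z| = 120/18.7 = 6.43 A

6.43 A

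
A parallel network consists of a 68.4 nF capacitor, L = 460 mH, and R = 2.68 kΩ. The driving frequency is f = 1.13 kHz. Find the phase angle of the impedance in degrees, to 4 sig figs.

-25.68°

ω = 2πf = 7100 rad/s
X_L = ωL = 3266 Ω
X_C = 1/(ωC) = 2059 Ω
Parallel: admittances add. Y = 1/R + 1/(jωL) + jωC
Y = (0.0003731 + j0.0001795) S
|Y| = 0.0004140 S → |Z| = 1/|Y| = 2415 Ω, ∠Z = −∠Y = -25.68°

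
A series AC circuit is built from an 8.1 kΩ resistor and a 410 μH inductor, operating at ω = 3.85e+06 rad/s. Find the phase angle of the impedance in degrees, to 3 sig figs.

X_L = ωL = 1580 Ω
Z = 8100 + j1580 Ω
|Z| = √(8100² + 1580²) = 8250 Ω
∠Z = arctan(1580/8100) = 11.0°

11.0°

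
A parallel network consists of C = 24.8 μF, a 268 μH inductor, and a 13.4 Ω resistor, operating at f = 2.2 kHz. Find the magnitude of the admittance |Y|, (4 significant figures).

104.3 mS

ω = 2πf = 13820 rad/s
X_L = ωL = 3.705 Ω
X_C = 1/(ωC) = 2.917 Ω
Parallel: admittances add. Y = 1/R + 1/(jωL) + jωC
Y = (0.07463 + j0.07287) S
|Y| = 0.1043 S → |Z| = 1/|Y| = 9.587 Ω, ∠Z = −∠Y = -44.32°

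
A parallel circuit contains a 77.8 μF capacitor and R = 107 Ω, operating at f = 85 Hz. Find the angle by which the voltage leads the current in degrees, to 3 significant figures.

ω = 2πf = 534.1 rad/s
X_C = 1/(ωC) = 24.1 Ω
Parallel: admittances add. Y = 1/R + jωC
Y = (0.00935 + j0.0416) S
|Y| = 0.0426 S → |Z| = 1/|Y| = 23.5 Ω, ∠Z = −∠Y = -77.3°

-77.3°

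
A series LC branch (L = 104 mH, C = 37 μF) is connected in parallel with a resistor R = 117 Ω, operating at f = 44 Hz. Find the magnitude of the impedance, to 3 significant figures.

ω = 2πf = 276.5 rad/s
X_L = ωL = 28.8 Ω
X_C = 1/(ωC) = 97.8 Ω
Branch 1: Z₁ = R = 117 Ω
Branch 2 (series LC): Z₂ = j(X_L − X_C) = −j69.0 Ω
Parallel: Z = Z₁Z₂/(Z₁+Z₂), |Z| = 59.4 Ω, ∠Z = -59.5°

59.4 Ω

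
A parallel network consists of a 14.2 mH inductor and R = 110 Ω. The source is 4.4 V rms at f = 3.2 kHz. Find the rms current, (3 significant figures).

42.9 mA

ω = 2πf = 20110 rad/s
X_L = ωL = 286 Ω
Parallel: admittances add. Y = 1/R + 1/(jωL)
Y = (0.00909 − j0.00350) S
|Y| = 0.00974 S → |Z| = 1/|Y| = 103 Ω, ∠Z = −∠Y = 21.1°
I = V/|Z| = 4.4/103 = 42.9 mA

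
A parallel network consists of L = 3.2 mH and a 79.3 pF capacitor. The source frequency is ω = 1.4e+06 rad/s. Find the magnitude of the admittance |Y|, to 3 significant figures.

112 μS

X_L = ωL = 4480 Ω
X_C = 1/(ωC) = 9010 Ω
Parallel: admittances add. Y = 1/(jωL) + jωC
Y = (0 − j0.000112) S
|Y| = 0.000112 S → |Z| = 1/|Y| = 8910 Ω, ∠Z = −∠Y = 90.0°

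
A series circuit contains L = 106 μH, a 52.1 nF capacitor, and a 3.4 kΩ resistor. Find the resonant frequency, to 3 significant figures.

ω₀ = 1/√(LC) = 1/√(0.000106 × 5.21e-08) = 425500 rad/s
f₀ = ω₀/(2π) = 67.7 kHz

67.7 kHz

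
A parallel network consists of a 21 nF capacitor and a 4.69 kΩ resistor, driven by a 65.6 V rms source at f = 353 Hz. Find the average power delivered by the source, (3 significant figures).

ω = 2πf = 2218 rad/s
X_C = 1/(ωC) = 21500 Ω
Parallel: admittances add. Y = 1/R + jωC
Y = (0.000213 + j4.66e-05) S
|Y| = 0.000218 S → |Z| = 1/|Y| = 4580 Ω, ∠Z = −∠Y = -12.3°
I = V/|Z| = 14.3 mA
P = VI cos φ = 65.6 × 0.0143 × cos(-12.3°) = 918 mW

918 mW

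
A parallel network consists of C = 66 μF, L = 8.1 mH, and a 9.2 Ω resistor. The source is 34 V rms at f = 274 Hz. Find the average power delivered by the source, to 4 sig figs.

ω = 2πf = 1722 rad/s
X_L = ωL = 13.94 Ω
X_C = 1/(ωC) = 8.801 Ω
Parallel: admittances add. Y = 1/R + 1/(jωL) + jωC
Y = (0.1087 + j0.04191) S
|Y| = 0.1165 S → |Z| = 1/|Y| = 8.584 Ω, ∠Z = −∠Y = -21.09°
I = V/|Z| = 3.961 A
P = VI cos φ = 34 × 3.961 × cos(-21.09°) = 125.7 W

125.7 W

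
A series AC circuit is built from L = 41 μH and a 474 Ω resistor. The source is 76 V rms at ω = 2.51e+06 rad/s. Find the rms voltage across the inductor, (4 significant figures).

16.12 V

X_L = ωL = 102.9 Ω
Z = 474.0 + j102.9 Ω
|Z| = √(474.0² + 102.9²) = 485.0 Ω
I = V/|Z| = 156.7 mA
V_L = I·|Z_L| = 0.1567 × 102.9 = 16.12 V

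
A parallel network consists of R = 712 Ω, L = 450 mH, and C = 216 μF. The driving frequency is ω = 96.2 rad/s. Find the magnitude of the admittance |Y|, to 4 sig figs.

X_L = ωL = 43.29 Ω
X_C = 1/(ωC) = 48.13 Ω
Parallel: admittances add. Y = 1/R + 1/(jωL) + jωC
Y = (0.001404 − j0.002321) S
|Y| = 0.002713 S → |Z| = 1/|Y| = 368.6 Ω, ∠Z = −∠Y = 58.82°

2.713 mS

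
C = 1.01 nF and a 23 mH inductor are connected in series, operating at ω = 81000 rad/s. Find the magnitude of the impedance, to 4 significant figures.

10360 Ω

X_L = ωL = 1863 Ω
X_C = 1/(ωC) = 12220 Ω
Net reactance X = X_L − X_C = -10360 Ω
Z = − j10360 Ω
|Z| = √(0² + 10360²) = 10360 Ω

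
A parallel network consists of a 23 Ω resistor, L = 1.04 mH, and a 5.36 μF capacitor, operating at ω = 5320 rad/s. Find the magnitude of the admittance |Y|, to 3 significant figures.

158 mS

X_L = ωL = 5.53 Ω
X_C = 1/(ωC) = 35.1 Ω
Parallel: admittances add. Y = 1/R + 1/(jωL) + jωC
Y = (0.0435 − j0.152) S
|Y| = 0.158 S → |Z| = 1/|Y| = 6.32 Ω, ∠Z = −∠Y = 74.1°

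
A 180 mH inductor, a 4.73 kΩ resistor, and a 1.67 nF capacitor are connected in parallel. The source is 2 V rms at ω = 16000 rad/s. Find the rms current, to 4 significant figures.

X_L = ωL = 2880 Ω
X_C = 1/(ωC) = 37430 Ω
Parallel: admittances add. Y = 1/R + 1/(jωL) + jωC
Y = (0.0002114 − j0.0003205) S
|Y| = 0.0003840 S → |Z| = 1/|Y| = 2604 Ω, ∠Z = −∠Y = 56.59°
I = V/|Z| = 2/2604 = 767.9 μA

767.9 μA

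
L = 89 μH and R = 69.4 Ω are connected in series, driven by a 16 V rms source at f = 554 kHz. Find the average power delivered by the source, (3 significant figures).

176 mW

ω = 2πf = 3.481e+06 rad/s
X_L = ωL = 310 Ω
Z = 69.4 + j310 Ω
|Z| = √(69.4² + 310²) = 317 Ω
∠Z = arctan(310/69.4) = 77.4°
I = V/|Z| = 50.4 mA
P = VI cos φ = 16 × 0.0504 × cos(77.4°) = 176 mW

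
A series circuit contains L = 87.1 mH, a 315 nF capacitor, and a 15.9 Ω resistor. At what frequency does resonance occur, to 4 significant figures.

960.9 Hz

ω₀ = 1/√(LC) = 1/√(0.0871 × 3.15e-07) = 6037 rad/s
f₀ = ω₀/(2π) = 960.9 Hz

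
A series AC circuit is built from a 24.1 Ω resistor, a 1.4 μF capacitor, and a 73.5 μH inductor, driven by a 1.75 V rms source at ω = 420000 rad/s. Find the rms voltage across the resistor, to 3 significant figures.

X_L = ωL = 30.9 Ω
X_C = 1/(ωC) = 1.70 Ω
Net reactance X = X_L − X_C = 29.2 Ω
Z = 24.1 + j29.2 Ω
|Z| = √(24.1² + 29.2²) = 37.8 Ω
I = V/|Z| = 46.3 mA
V_R = I·|Z_R| = 0.0463 × 24.1 = 1.11 V

1.11 V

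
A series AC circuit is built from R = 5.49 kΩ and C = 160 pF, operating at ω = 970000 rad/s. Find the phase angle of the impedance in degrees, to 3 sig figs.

X_C = 1/(ωC) = 6440 Ω
Z = 5490 − j6440 Ω
|Z| = √(5490² + 6440²) = 8460 Ω
∠Z = arctan(-6440/5490) = -49.6°

-49.6°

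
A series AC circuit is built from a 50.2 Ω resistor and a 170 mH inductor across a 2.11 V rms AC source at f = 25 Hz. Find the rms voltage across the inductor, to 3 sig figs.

0.991 V

ω = 2πf = 157.1 rad/s
X_L = ωL = 26.7 Ω
Z = 50.2 + j26.7 Ω
|Z| = √(50.2² + 26.7²) = 56.9 Ω
I = V/|Z| = 37.1 mA
V_L = I·|Z_L| = 0.0371 × 26.7 = 0.991 V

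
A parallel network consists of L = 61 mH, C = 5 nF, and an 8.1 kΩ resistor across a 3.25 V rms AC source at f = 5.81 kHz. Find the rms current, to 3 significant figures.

ω = 2πf = 36510 rad/s
X_L = ωL = 2230 Ω
X_C = 1/(ωC) = 5480 Ω
Parallel: admittances add. Y = 1/R + 1/(jωL) + jωC
Y = (0.000123 − j0.000267) S
|Y| = 0.000294 S → |Z| = 1/|Y| = 3400 Ω, ∠Z = −∠Y = 65.1°
I = V/|Z| = 3.25/3400 = 955 μA

955 μA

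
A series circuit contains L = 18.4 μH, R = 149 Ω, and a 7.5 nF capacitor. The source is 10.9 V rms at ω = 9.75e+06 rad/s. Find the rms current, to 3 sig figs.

X_L = ωL = 179 Ω
X_C = 1/(ωC) = 13.7 Ω
Net reactance X = X_L − X_C = 166 Ω
Z = 149 + j166 Ω
|Z| = √(149² + 166²) = 223 Ω
I = V/|Z| = 10.9/223 = 48.9 mA

48.9 mA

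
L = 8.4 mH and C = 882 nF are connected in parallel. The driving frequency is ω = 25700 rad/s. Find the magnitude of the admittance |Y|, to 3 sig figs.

18.0 mS

X_L = ωL = 216 Ω
X_C = 1/(ωC) = 44.1 Ω
Parallel: admittances add. Y = 1/(jωL) + jωC
Y = (0 + j0.0180) S
|Y| = 0.0180 S → |Z| = 1/|Y| = 55.4 Ω, ∠Z = −∠Y = -90.0°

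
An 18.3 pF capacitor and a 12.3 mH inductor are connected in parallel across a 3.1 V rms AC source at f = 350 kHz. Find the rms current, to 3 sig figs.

ω = 2πf = 2.199e+06 rad/s
X_L = ωL = 27000 Ω
X_C = 1/(ωC) = 24800 Ω
Parallel: admittances add. Y = 1/(jωL) + jωC
Y = (0 + j3.27e-06) S
|Y| = 3.27e-06 S → |Z| = 1/|Y| = 305000 Ω, ∠Z = −∠Y = -90.0°
I = V/|Z| = 3.1/305000 = 10.1 μA

10.1 μA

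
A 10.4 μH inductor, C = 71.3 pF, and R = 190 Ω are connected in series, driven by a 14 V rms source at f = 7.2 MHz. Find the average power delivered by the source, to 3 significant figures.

602 mW

ω = 2πf = 4.524e+07 rad/s
X_L = ωL = 470 Ω
X_C = 1/(ωC) = 310 Ω
Net reactance X = X_L − X_C = 160 Ω
Z = 190 + j160 Ω
|Z| = √(190² + 160²) = 249 Ω
∠Z = arctan(160/190) = 40.2°
I = V/|Z| = 56.3 mA
P = VI cos φ = 14 × 0.0563 × cos(40.2°) = 602 mW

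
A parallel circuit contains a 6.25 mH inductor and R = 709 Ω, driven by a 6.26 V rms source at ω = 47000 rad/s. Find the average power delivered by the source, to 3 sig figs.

X_L = ωL = 294 Ω
Parallel: admittances add. Y = 1/R + 1/(jωL)
Y = (0.00141 − j0.00340) S
|Y| = 0.00368 S → |Z| = 1/|Y| = 271 Ω, ∠Z = −∠Y = 67.5°
I = V/|Z| = 23.1 mA
P = VI cos φ = 6.26 × 0.0231 × cos(67.5°) = 55.3 mW

55.3 mW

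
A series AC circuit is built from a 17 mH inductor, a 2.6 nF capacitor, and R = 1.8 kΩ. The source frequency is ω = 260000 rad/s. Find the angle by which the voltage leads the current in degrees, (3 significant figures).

X_L = ωL = 4420 Ω
X_C = 1/(ωC) = 1480 Ω
Net reactance X = X_L − X_C = 2940 Ω
Z = 1800 + j2940 Ω
|Z| = √(1800² + 2940²) = 3450 Ω
∠Z = arctan(2940/1800) = 58.5°

58.5°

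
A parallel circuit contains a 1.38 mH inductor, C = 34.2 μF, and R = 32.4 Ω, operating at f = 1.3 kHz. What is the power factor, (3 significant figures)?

ω = 2πf = 8168 rad/s
X_L = ωL = 11.3 Ω
X_C = 1/(ωC) = 3.58 Ω
Parallel: admittances add. Y = 1/R + 1/(jωL) + jωC
Y = (0.0309 + j0.191) S
|Y| = 0.193 S → |Z| = 1/|Y| = 5.18 Ω, ∠Z = −∠Y = -80.8°
cos φ = cos(-80.8°) = 0.160

0.160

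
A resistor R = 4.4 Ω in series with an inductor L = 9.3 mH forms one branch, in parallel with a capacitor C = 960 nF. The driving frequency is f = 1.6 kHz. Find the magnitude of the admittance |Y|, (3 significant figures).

1.14 mS

ω = 2πf = 10050 rad/s
X_L = ωL = 93.5 Ω
X_C = 1/(ωC) = 104 Ω
Branch 1 (R+jX_L): Z₁ = 4.40 + j93.5 Ω, |Z₁| = 93.6 Ω
Branch 2 (−jX_C): Z₂ = −j104 Ω
Parallel: Z = Z₁Z₂/(Z₁+Z₂), |Z| = 879 Ω, ∠Z = 63.8°
|Y| = 1/|Z| = 1.14 mS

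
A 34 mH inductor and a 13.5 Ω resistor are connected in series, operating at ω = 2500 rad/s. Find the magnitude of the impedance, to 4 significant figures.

X_L = ωL = 85.00 Ω
Z = 13.50 + j85.00 Ω
|Z| = √(13.50² + 85.00²) = 86.07 Ω

86.07 Ω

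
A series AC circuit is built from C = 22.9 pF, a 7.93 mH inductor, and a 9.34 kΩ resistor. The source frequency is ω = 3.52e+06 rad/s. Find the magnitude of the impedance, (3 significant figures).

18100 Ω

X_L = ωL = 27900 Ω
X_C = 1/(ωC) = 12400 Ω
Net reactance X = X_L − X_C = 15500 Ω
Z = 9340 + j15500 Ω
|Z| = √(9340² + 15500²) = 18100 Ω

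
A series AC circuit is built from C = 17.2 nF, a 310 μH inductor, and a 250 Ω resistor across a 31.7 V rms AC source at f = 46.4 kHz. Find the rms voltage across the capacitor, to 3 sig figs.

23.2 V

ω = 2πf = 291500 rad/s
X_L = ωL = 90.4 Ω
X_C = 1/(ωC) = 199 Ω
Net reactance X = X_L − X_C = -109 Ω
Z = 250 − j109 Ω
|Z| = √(250² + 109²) = 273 Ω
I = V/|Z| = 116 mA
V_C = I·|Z_C| = 0.116 × 199 = 23.2 V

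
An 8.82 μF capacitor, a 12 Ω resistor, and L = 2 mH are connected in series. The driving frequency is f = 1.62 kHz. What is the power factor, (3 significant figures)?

0.793

ω = 2πf = 10180 rad/s
X_L = ωL = 20.4 Ω
X_C = 1/(ωC) = 11.1 Ω
Net reactance X = X_L − X_C = 9.22 Ω
Z = 12.0 + j9.22 Ω
|Z| = √(12.0² + 9.22²) = 15.1 Ω
∠Z = arctan(9.22/12.0) = 37.5°
cos φ = cos(37.5°) = 0.793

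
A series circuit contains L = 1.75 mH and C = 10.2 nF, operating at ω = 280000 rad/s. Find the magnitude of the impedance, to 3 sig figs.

140 Ω

X_L = ωL = 490 Ω
X_C = 1/(ωC) = 350 Ω
Net reactance X = X_L − X_C = 140 Ω
Z = j140 Ω
|Z| = √(0² + 140²) = 140 Ω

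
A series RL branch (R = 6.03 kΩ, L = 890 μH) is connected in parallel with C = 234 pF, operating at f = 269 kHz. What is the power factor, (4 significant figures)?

0.4011

ω = 2πf = 1.69e+06 rad/s
X_L = ωL = 1504 Ω
X_C = 1/(ωC) = 2528 Ω
Branch 1 (R+jX_L): Z₁ = 6030 + j1504 Ω, |Z₁| = 6215 Ω
Branch 2 (−jX_C): Z₂ = −j2528 Ω
Parallel: Z = Z₁Z₂/(Z₁+Z₂), |Z| = 2569 Ω, ∠Z = -66.35°
cos φ = cos(-66.35°) = 0.4011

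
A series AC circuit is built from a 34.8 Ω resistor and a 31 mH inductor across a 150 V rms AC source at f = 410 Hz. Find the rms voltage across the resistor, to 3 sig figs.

ω = 2πf = 2576 rad/s
X_L = ωL = 79.9 Ω
Z = 34.8 + j79.9 Ω
|Z| = √(34.8² + 79.9²) = 87.1 Ω
I = V/|Z| = 1.72 A
V_R = I·|Z_R| = 1.72 × 34.8 = 59.9 V

59.9 V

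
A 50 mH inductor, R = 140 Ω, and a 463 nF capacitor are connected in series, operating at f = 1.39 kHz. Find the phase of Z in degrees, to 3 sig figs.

53.5°

ω = 2πf = 8734 rad/s
X_L = ωL = 437 Ω
X_C = 1/(ωC) = 247 Ω
Net reactance X = X_L − X_C = 189 Ω
Z = 140 + j189 Ω
|Z| = √(140² + 189²) = 236 Ω
∠Z = arctan(189/140) = 53.5°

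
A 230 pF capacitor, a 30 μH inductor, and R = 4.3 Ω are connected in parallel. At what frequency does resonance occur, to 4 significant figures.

1.916 MHz

ω₀ = 1/√(LC) = 1/√(3e-05 × 2.3e-10) = 1.204e+07 rad/s
f₀ = ω₀/(2π) = 1.916 MHz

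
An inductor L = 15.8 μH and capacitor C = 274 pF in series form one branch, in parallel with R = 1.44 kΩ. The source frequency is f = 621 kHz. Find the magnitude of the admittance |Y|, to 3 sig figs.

1.34 mS

ω = 2πf = 3.902e+06 rad/s
X_L = ωL = 61.6 Ω
X_C = 1/(ωC) = 935 Ω
Branch 1: Z₁ = R = 1440 Ω
Branch 2 (series LC): Z₂ = j(X_L − X_C) = −j874 Ω
Parallel: Z = Z₁Z₂/(Z₁+Z₂), |Z| = 747 Ω, ∠Z = -58.8°
|Y| = 1/|Z| = 1.34 mS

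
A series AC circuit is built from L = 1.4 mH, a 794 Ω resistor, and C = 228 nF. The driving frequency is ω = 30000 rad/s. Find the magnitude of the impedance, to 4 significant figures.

X_L = ωL = 42.00 Ω
X_C = 1/(ωC) = 146.2 Ω
Net reactance X = X_L − X_C = -104.2 Ω
Z = 794.0 − j104.2 Ω
|Z| = √(794.0² + 104.2²) = 800.8 Ω

800.8 Ω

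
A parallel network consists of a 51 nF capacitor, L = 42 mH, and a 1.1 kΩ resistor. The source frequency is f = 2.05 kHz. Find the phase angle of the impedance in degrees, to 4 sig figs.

52.66°

ω = 2πf = 12880 rad/s
X_L = ωL = 541.0 Ω
X_C = 1/(ωC) = 1522 Ω
Parallel: admittances add. Y = 1/R + 1/(jωL) + jωC
Y = (0.0009091 − j0.001192) S
|Y| = 0.001499 S → |Z| = 1/|Y| = 667.2 Ω, ∠Z = −∠Y = 52.66°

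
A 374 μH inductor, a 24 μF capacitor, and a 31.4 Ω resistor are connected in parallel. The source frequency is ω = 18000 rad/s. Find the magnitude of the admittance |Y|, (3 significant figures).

X_L = ωL = 6.73 Ω
X_C = 1/(ωC) = 2.31 Ω
Parallel: admittances add. Y = 1/R + 1/(jωL) + jωC
Y = (0.0318 + j0.283) S
|Y| = 0.285 S → |Z| = 1/|Y| = 3.51 Ω, ∠Z = −∠Y = -83.6°

285 mS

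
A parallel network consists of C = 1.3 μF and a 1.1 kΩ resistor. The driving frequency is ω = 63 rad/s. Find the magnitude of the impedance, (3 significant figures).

X_C = 1/(ωC) = 12200 Ω
Parallel: admittances add. Y = 1/R + jωC
Y = (0.000909 + j8.19e-05) S
|Y| = 0.000913 S → |Z| = 1/|Y| = 1100 Ω, ∠Z = −∠Y = -5.15°

1100 Ω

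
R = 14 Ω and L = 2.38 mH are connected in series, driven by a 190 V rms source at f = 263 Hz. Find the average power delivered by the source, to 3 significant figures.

ω = 2πf = 1652 rad/s
X_L = ωL = 3.93 Ω
Z = 14.0 + j3.93 Ω
|Z| = √(14.0² + 3.93²) = 14.5 Ω
∠Z = arctan(3.93/14.0) = 15.7°
I = V/|Z| = 13.1 A
P = VI cos φ = 190 × 13.1 × cos(15.7°) = 2.39 kW

2.39 kW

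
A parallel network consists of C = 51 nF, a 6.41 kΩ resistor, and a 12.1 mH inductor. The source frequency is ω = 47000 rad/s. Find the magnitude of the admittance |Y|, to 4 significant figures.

657.4 μS

X_L = ωL = 568.7 Ω
X_C = 1/(ωC) = 417.2 Ω
Parallel: admittances add. Y = 1/R + 1/(jωL) + jωC
Y = (0.0001560 + j0.0006386) S
|Y| = 0.0006574 S → |Z| = 1/|Y| = 1521 Ω, ∠Z = −∠Y = -76.27°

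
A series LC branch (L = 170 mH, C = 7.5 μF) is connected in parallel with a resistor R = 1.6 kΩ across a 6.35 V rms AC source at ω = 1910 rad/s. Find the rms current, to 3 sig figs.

25.2 mA

X_L = ωL = 325 Ω
X_C = 1/(ωC) = 69.8 Ω
Branch 1: Z₁ = R = 1600 Ω
Branch 2 (series LC): Z₂ = j(X_L − X_C) = j255 Ω
Parallel: Z = Z₁Z₂/(Z₁+Z₂), |Z| = 252 Ω, ∠Z = 80.9°
I = V/|Z| = 6.35/252 = 25.2 mA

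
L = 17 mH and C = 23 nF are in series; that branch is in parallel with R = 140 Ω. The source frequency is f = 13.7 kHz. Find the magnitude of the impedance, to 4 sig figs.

ω = 2πf = 86080 rad/s
X_L = ωL = 1463 Ω
X_C = 1/(ωC) = 505.1 Ω
Branch 1: Z₁ = R = 140.0 Ω
Branch 2 (series LC): Z₂ = j(X_L − X_C) = j958.3 Ω
Parallel: Z = Z₁Z₂/(Z₁+Z₂), |Z| = 138.5 Ω, ∠Z = 8.312°

138.5 Ω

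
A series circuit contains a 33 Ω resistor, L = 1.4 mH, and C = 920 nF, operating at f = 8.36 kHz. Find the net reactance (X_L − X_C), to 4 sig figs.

ω = 2πf = 52530 rad/s
X_L = ωL = 73.54 Ω
X_C = 1/(ωC) = 20.69 Ω
X = 73.54 − 20.69 = 52.85 Ω

52.85 Ω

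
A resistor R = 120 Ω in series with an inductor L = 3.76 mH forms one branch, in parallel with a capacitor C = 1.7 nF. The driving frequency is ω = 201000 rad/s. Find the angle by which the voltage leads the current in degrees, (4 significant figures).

77.81°

X_L = ωL = 755.8 Ω
X_C = 1/(ωC) = 2927 Ω
Branch 1 (R+jX_L): Z₁ = 120.0 + j755.8 Ω, |Z₁| = 765.2 Ω
Branch 2 (−jX_C): Z₂ = −j2927 Ω
Parallel: Z = Z₁Z₂/(Z₁+Z₂), |Z| = 1030 Ω, ∠Z = 77.81°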